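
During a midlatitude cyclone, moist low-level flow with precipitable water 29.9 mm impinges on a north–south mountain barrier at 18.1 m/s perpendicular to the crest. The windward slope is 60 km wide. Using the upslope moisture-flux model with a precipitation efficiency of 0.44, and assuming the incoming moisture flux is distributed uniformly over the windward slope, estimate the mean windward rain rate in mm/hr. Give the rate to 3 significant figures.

R ≈ 14.3 mm/hr

Incoming column moisture flux per unit ridge length: F = V × PW = 18.1 × 29.9 = 541.19 mm·m/s.
Spread over the 60 km slope with efficiency ε = 0.44: R = ε·F/W = 0.44 × 541.19 / 60000 m = 3.969e-03 mm/s.
R = 3.969e-03 × 3600 = 14.3 mm/hr.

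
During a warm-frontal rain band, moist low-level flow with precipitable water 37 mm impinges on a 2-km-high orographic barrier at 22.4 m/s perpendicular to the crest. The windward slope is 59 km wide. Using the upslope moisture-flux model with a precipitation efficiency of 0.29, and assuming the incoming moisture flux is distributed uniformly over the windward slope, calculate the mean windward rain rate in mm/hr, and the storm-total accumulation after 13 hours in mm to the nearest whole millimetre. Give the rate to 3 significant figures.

Incoming column moisture flux per unit ridge length: F = V × PW = 22.4 × 37 = 828.8 mm·m/s.
Spread over the 59 km slope with efficiency ε = 0.29: R = ε·F/W = 0.29 × 828.8 / 59000 m = 4.074e-03 mm/s.
R = 4.074e-03 × 3600 = 14.7 mm/hr.
Over 13 h: total = 14.7 × 13 = 191.1 ≈ 191 mm.

R ≈ 14.7 mm/hr; total ≈ 191 mm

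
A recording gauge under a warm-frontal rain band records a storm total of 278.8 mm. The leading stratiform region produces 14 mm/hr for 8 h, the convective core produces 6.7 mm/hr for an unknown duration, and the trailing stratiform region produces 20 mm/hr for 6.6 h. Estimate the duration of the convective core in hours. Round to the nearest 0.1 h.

duration ≈ 5.2 h

Known phases: 14 × 8 + 20 × 6.6 = 112 + 132 = 244 mm.
Remaining depth = 278.8 − 244 = 34.8 mm.
Duration = 34.8 / 6.7 = 5.2 h.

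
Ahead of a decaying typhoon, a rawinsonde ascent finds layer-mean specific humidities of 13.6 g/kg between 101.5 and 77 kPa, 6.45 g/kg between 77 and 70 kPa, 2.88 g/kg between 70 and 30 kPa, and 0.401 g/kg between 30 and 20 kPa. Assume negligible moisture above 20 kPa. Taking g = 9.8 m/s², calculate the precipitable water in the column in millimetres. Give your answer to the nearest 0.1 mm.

Precipitable water is the column-integrated vapour mass per unit area: PW = (1/g) Σ q̄ Δp, with q in kg/kg and Δp in Pa (1 kg/m² of water = 1 mm).
Layer 101.5–77 kPa: Δp = 245 hPa = 24500 Pa, q̄ = 0.0136 kg/kg → 0.0136 × 24500 / 9.8 = 34.00 mm
Layer 77–70 kPa: Δp = 70 hPa = 7000 Pa, q̄ = 0.00645 kg/kg → 0.00645 × 7000 / 9.8 = 4.61 mm
Layer 70–30 kPa: Δp = 400 hPa = 40000 Pa, q̄ = 0.00288 kg/kg → 0.00288 × 40000 / 9.8 = 11.76 mm
Layer 30–20 kPa: Δp = 100 hPa = 10000 Pa, q̄ = 0.000401 kg/kg → 0.000401 × 10000 / 9.8 = 0.41 mm
PW = 34.00 + 4.61 + 11.76 + 0.41 = 50.78 ≈ 50.8 mm.

PW ≈ 50.8 mm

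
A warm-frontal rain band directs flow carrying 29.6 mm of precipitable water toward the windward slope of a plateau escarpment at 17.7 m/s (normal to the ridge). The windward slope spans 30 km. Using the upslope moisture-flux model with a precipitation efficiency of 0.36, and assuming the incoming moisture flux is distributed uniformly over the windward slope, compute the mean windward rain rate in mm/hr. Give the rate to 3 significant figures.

Incoming column moisture flux per unit ridge length: F = V × PW = 17.7 × 29.6 = 523.92 mm·m/s.
Spread over the 30 km slope with efficiency ε = 0.36: R = ε·F/W = 0.36 × 523.92 / 30000 m = 6.287e-03 mm/s.
R = 6.287e-03 × 3600 = 22.6 mm/hr.

R ≈ 22.6 mm/hr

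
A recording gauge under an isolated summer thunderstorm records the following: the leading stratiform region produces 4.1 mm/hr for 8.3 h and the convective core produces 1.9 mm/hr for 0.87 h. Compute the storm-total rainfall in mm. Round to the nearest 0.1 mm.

Total = Σ Rᵢ Δtᵢ = 4.1 × 8.3 + 1.9 × 0.87
      = 34.03 + 1.653 = 35.7 mm.

total ≈ 35.7 mm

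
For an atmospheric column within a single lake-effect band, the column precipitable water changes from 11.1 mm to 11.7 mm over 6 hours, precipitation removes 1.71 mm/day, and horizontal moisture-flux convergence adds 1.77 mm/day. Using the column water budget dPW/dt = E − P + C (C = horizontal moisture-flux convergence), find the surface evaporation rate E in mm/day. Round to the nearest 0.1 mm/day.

E ≈ 2.3 mm/day

dPW/dt = (11.7 − 11.1) mm / (6/24 day) = +2.400 mm/day.
E = dPW/dt + P − C = (+2.400) + 1.71 − (1.77) = 2.3 mm/day.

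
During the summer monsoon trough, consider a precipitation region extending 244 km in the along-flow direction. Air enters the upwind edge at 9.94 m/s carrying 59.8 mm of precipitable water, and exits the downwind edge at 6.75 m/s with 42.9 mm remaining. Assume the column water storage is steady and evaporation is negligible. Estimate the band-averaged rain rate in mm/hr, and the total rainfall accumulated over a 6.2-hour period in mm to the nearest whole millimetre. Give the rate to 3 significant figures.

R ≈ 4.50 mm/hr; total ≈ 28 mm

Column moisture flux per unit crosswind length is F = V × PW.
Inflow: F_in = 9.94 × 59.8 = 594.412 mm·m/s
Outflow: F_out = 6.75 × 42.9 = 289.575 mm·m/s
Steady-state rate R = (F_in − F_out)/L = (594.412 − 289.575) / 244000 m = 1.249e-03 mm/s.
R = 1.249e-03 × 3600 = 4.50 mm/hr.
Over 6.2 h: total = 4.50 × 6.2 = 27.9 ≈ 28 mm.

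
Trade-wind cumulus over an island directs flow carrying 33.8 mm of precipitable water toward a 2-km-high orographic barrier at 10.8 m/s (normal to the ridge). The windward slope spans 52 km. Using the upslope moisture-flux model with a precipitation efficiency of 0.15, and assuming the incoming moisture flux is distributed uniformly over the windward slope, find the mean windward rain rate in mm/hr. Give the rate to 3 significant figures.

Incoming column moisture flux per unit ridge length: F = V × PW = 10.8 × 33.8 = 365.04 mm·m/s.
Spread over the 52 km slope with efficiency ε = 0.15: R = ε·F/W = 0.15 × 365.04 / 52000 m = 1.053e-03 mm/s.
R = 1.053e-03 × 3600 = 3.79 mm/hr.

R ≈ 3.79 mm/hr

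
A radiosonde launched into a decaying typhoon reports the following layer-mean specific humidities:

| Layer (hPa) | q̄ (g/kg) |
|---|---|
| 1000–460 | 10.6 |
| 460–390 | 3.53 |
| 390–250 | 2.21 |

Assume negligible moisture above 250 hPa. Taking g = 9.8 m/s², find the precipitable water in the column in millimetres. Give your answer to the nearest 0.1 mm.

Precipitable water is the column-integrated vapour mass per unit area: PW = (1/g) Σ q̄ Δp, with q in kg/kg and Δp in Pa (1 kg/m² of water = 1 mm).
Layer 1000–460 hPa: Δp = 540 hPa = 54000 Pa, q̄ = 0.0106 kg/kg → 0.0106 × 54000 / 9.8 = 58.41 mm
Layer 460–390 hPa: Δp = 70 hPa = 7000 Pa, q̄ = 0.00353 kg/kg → 0.00353 × 7000 / 9.8 = 2.52 mm
Layer 390–250 hPa: Δp = 140 hPa = 14000 Pa, q̄ = 0.00221 kg/kg → 0.00221 × 14000 / 9.8 = 3.16 mm
PW = 58.41 + 2.52 + 3.16 = 64.09 ≈ 64.1 mm.

PW ≈ 64.1 mm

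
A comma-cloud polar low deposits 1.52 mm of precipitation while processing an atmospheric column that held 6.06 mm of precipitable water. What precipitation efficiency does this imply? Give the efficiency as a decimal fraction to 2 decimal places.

ε ≈ 0.25

ε = precipitation / PW = 1.52 / 6.06 = 0.25.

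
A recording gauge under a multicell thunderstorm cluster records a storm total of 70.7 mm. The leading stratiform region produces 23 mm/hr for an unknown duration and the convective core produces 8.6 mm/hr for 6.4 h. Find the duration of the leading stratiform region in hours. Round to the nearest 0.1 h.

duration ≈ 0.7 h

Known phases: 8.6 × 6.4 = 55.04 mm.
Remaining depth = 70.7 − 55.04 = 15.66 mm.
Duration = 15.66 / 23 = 0.7 h.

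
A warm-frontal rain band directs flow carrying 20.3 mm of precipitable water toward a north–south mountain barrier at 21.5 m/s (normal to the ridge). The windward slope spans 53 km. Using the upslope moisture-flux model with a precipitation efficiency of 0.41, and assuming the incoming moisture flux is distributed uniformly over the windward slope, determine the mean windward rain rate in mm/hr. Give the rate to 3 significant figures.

Incoming column moisture flux per unit ridge length: F = V × PW = 21.5 × 20.3 = 436.45 mm·m/s.
Spread over the 53 km slope with efficiency ε = 0.41: R = ε·F/W = 0.41 × 436.45 / 53000 m = 3.376e-03 mm/s.
R = 3.376e-03 × 3600 = 12.2 mm/hr.

R ≈ 12.2 mm/hr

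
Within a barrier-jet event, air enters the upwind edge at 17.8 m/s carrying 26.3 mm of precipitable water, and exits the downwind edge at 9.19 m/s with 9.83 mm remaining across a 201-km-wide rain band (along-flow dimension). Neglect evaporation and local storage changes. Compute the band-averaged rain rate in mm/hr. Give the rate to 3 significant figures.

R ≈ 6.77 mm/hr

Column moisture flux per unit crosswind length is F = V × PW.
Inflow: F_in = 17.8 × 26.3 = 468.14 mm·m/s
Outflow: F_out = 9.19 × 9.83 = 90.3377 mm·m/s
Steady-state rate R = (F_in − F_out)/L = (468.14 − 90.3377) / 201000 m = 1.880e-03 mm/s.
R = 1.880e-03 × 3600 = 6.77 mm/hr.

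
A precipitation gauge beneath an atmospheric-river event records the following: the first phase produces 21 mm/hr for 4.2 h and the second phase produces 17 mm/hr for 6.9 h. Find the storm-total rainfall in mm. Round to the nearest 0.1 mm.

Total = Σ Rᵢ Δtᵢ = 21 × 4.2 + 17 × 6.9
      = 88.2 + 117.3 = 205.5 mm.

total ≈ 205.5 mm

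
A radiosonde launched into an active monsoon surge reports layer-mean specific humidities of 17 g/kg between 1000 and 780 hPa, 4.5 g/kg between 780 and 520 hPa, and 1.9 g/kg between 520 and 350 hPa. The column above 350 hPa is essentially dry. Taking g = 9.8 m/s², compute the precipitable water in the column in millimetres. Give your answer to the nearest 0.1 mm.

PW ≈ 53.4 mm

Precipitable water is the column-integrated vapour mass per unit area: PW = (1/g) Σ q̄ Δp, with q in kg/kg and Δp in Pa (1 kg/m² of water = 1 mm).
Layer 1000–780 hPa: Δp = 220 hPa = 22000 Pa, q̄ = 0.017 kg/kg → 0.017 × 22000 / 9.8 = 38.16 mm
Layer 780–520 hPa: Δp = 260 hPa = 26000 Pa, q̄ = 0.0045 kg/kg → 0.0045 × 26000 / 9.8 = 11.94 mm
Layer 520–350 hPa: Δp = 170 hPa = 17000 Pa, q̄ = 0.0019 kg/kg → 0.0019 × 17000 / 9.8 = 3.30 mm
PW = 38.16 + 11.94 + 3.30 = 53.40 ≈ 53.4 mm.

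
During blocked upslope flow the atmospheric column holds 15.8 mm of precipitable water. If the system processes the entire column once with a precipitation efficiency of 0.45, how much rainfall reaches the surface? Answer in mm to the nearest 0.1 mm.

Rainfall = ε × PW = 0.45 × 15.8 = 7.1 mm.

rainfall ≈ 7.1 mm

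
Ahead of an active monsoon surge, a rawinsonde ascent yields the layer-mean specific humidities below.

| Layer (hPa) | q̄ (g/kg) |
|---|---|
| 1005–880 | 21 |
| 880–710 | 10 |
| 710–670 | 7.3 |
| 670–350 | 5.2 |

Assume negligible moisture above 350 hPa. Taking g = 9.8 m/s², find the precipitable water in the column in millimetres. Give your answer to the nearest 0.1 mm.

PW ≈ 64.1 mm

Precipitable water is the column-integrated vapour mass per unit area: PW = (1/g) Σ q̄ Δp, with q in kg/kg and Δp in Pa (1 kg/m² of water = 1 mm).
Layer 1005–880 hPa: Δp = 125 hPa = 12500 Pa, q̄ = 0.021 kg/kg → 0.021 × 12500 / 9.8 = 26.79 mm
Layer 880–710 hPa: Δp = 170 hPa = 17000 Pa, q̄ = 0.01 kg/kg → 0.01 × 17000 / 9.8 = 17.35 mm
Layer 710–670 hPa: Δp = 40 hPa = 4000 Pa, q̄ = 0.0073 kg/kg → 0.0073 × 4000 / 9.8 = 2.98 mm
Layer 670–350 hPa: Δp = 320 hPa = 32000 Pa, q̄ = 0.0052 kg/kg → 0.0052 × 32000 / 9.8 = 16.98 mm
PW = 26.79 + 17.35 + 2.98 + 16.98 = 64.10 ≈ 64.1 mm.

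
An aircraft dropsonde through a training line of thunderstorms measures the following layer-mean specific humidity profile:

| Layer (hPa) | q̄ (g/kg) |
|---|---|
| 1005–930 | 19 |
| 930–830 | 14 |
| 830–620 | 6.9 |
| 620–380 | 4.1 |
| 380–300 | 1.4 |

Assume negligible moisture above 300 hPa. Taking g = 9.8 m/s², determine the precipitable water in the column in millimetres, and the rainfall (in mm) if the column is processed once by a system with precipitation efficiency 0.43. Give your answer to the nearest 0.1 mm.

Precipitable water is the column-integrated vapour mass per unit area: PW = (1/g) Σ q̄ Δp, with q in kg/kg and Δp in Pa (1 kg/m² of water = 1 mm).
Layer 1005–930 hPa: Δp = 75 hPa = 7500 Pa, q̄ = 0.019 kg/kg → 0.019 × 7500 / 9.8 = 14.54 mm
Layer 930–830 hPa: Δp = 100 hPa = 10000 Pa, q̄ = 0.014 kg/kg → 0.014 × 10000 / 9.8 = 14.29 mm
Layer 830–620 hPa: Δp = 210 hPa = 21000 Pa, q̄ = 0.0069 kg/kg → 0.0069 × 21000 / 9.8 = 14.79 mm
Layer 620–380 hPa: Δp = 240 hPa = 24000 Pa, q̄ = 0.0041 kg/kg → 0.0041 × 24000 / 9.8 = 10.04 mm
Layer 380–300 hPa: Δp = 80 hPa = 8000 Pa, q̄ = 0.0014 kg/kg → 0.0014 × 8000 / 9.8 = 1.14 mm
PW = 14.54 + 14.29 + 14.79 + 10.04 + 1.14 = 54.80 ≈ 54.8 mm.
Rainfall = ε × PW = 0.43 × 54.8 = 23.6 mm.

PW ≈ 54.8 mm; rainfall ≈ 23.6 mm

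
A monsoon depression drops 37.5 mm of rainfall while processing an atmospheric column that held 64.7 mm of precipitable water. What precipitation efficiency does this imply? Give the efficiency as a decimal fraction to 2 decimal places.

ε = rainfall / PW = 37.5 / 64.7 = 0.58.

ε ≈ 0.58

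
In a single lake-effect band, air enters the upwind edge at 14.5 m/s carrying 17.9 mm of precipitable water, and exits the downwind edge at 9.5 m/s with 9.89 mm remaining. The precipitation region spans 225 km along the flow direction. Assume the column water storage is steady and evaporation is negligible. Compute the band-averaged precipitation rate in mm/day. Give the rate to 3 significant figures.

Column moisture flux per unit crosswind length is F = V × PW.
Inflow: F_in = 14.5 × 17.9 = 259.55 mm·m/s
Outflow: F_out = 9.5 × 9.89 = 93.955 mm·m/s
Steady-state rate R = (F_in − F_out)/L = (259.55 − 93.955) / 225000 m = 7.360e-04 mm/s.
R = 7.360e-04 × 3600 × 24 = 63.6 mm/day.

R ≈ 63.6 mm/day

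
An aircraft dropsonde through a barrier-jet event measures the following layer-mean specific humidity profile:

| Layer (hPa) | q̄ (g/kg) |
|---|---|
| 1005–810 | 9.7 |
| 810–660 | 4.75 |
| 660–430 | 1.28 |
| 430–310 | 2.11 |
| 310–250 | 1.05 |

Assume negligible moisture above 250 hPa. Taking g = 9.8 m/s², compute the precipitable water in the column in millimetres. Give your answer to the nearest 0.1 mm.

PW ≈ 32.8 mm

Precipitable water is the column-integrated vapour mass per unit area: PW = (1/g) Σ q̄ Δp, with q in kg/kg and Δp in Pa (1 kg/m² of water = 1 mm).
Layer 1005–810 hPa: Δp = 195 hPa = 19500 Pa, q̄ = 0.0097 kg/kg → 0.0097 × 19500 / 9.8 = 19.30 mm
Layer 810–660 hPa: Δp = 150 hPa = 15000 Pa, q̄ = 0.00475 kg/kg → 0.00475 × 15000 / 9.8 = 7.27 mm
Layer 660–430 hPa: Δp = 230 hPa = 23000 Pa, q̄ = 0.00128 kg/kg → 0.00128 × 23000 / 9.8 = 3.00 mm
Layer 430–310 hPa: Δp = 120 hPa = 12000 Pa, q̄ = 0.00211 kg/kg → 0.00211 × 12000 / 9.8 = 2.58 mm
Layer 310–250 hPa: Δp = 60 hPa = 6000 Pa, q̄ = 0.00105 kg/kg → 0.00105 × 6000 / 9.8 = 0.64 mm
PW = 19.30 + 7.27 + 3.00 + 2.58 + 0.64 = 32.79 ≈ 32.8 mm.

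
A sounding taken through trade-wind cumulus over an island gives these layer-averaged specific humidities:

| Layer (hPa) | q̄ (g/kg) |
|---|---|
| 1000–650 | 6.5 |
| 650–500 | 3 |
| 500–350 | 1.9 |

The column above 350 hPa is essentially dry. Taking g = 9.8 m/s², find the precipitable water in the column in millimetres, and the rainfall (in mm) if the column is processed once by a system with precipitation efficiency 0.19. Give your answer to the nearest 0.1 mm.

PW ≈ 30.7 mm; rainfall ≈ 5.8 mm

Precipitable water is the column-integrated vapour mass per unit area: PW = (1/g) Σ q̄ Δp, with q in kg/kg and Δp in Pa (1 kg/m² of water = 1 mm).
Layer 1000–650 hPa: Δp = 350 hPa = 35000 Pa, q̄ = 0.0065 kg/kg → 0.0065 × 35000 / 9.8 = 23.21 mm
Layer 650–500 hPa: Δp = 150 hPa = 15000 Pa, q̄ = 0.003 kg/kg → 0.003 × 15000 / 9.8 = 4.59 mm
Layer 500–350 hPa: Δp = 150 hPa = 15000 Pa, q̄ = 0.0019 kg/kg → 0.0019 × 15000 / 9.8 = 2.91 mm
PW = 23.21 + 4.59 + 2.91 = 30.71 ≈ 30.7 mm.
Rainfall = ε × PW = 0.19 × 30.7 = 5.8 mm.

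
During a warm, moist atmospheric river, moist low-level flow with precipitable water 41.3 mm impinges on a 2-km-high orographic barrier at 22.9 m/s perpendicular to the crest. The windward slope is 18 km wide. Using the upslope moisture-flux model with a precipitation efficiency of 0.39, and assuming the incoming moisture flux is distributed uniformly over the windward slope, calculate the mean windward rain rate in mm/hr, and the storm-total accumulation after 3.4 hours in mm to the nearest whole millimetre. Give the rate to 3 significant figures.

R ≈ 73.8 mm/hr; total ≈ 251 mm

Incoming column moisture flux per unit ridge length: F = V × PW = 22.9 × 41.3 = 945.77 mm·m/s.
Spread over the 18 km slope with efficiency ε = 0.39: R = ε·F/W = 0.39 × 945.77 / 18000 m = 2.049e-02 mm/s.
R = 2.049e-02 × 3600 = 73.8 mm/hr.
Over 3.4 h: total = 73.8 × 3.4 = 250.92 ≈ 251 mm.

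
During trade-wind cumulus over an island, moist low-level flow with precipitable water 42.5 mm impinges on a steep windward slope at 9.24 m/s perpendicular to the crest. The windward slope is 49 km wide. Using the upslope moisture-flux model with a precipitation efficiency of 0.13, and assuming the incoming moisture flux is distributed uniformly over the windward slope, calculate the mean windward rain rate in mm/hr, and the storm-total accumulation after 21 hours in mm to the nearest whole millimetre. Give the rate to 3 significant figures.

Incoming column moisture flux per unit ridge length: F = V × PW = 9.24 × 42.5 = 392.7 mm·m/s.
Spread over the 49 km slope with efficiency ε = 0.13: R = ε·F/W = 0.13 × 392.7 / 49000 m = 1.042e-03 mm/s.
R = 1.042e-03 × 3600 = 3.75 mm/hr.
Over 21 h: total = 3.75 × 21 = 78.75 ≈ 79 mm.

R ≈ 3.75 mm/hr; total ≈ 79 mm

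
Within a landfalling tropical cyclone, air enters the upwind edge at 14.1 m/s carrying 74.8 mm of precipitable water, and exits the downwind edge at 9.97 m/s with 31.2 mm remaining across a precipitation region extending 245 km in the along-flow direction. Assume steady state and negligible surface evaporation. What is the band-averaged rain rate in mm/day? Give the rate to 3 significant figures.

Column moisture flux per unit crosswind length is F = V × PW.
Inflow: F_in = 14.1 × 74.8 = 1054.68 mm·m/s
Outflow: F_out = 9.97 × 31.2 = 311.064 mm·m/s
Steady-state rate R = (F_in − F_out)/L = (1054.68 − 311.064) / 245000 m = 3.035e-03 mm/s.
R = 3.035e-03 × 3600 × 24 = 262 mm/day.

R ≈ 262 mm/day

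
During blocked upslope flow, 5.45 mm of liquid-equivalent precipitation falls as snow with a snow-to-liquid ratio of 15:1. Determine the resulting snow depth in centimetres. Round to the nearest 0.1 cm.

snow depth ≈ 8.2 cm

Snow depth = liquid × ratio = 5.45 mm × 15 = 81.75 mm = 8.2 cm.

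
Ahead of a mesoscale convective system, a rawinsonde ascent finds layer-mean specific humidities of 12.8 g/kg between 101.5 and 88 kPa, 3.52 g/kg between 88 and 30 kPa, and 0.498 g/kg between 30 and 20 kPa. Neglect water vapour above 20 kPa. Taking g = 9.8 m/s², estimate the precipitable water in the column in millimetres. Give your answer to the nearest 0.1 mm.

PW ≈ 39.0 mm

Precipitable water is the column-integrated vapour mass per unit area: PW = (1/g) Σ q̄ Δp, with q in kg/kg and Δp in Pa (1 kg/m² of water = 1 mm).
Layer 101.5–88 kPa: Δp = 135 hPa = 13500 Pa, q̄ = 0.0128 kg/kg → 0.0128 × 13500 / 9.8 = 17.63 mm
Layer 88–30 kPa: Δp = 580 hPa = 58000 Pa, q̄ = 0.00352 kg/kg → 0.00352 × 58000 / 9.8 = 20.83 mm
Layer 30–20 kPa: Δp = 100 hPa = 10000 Pa, q̄ = 0.000498 kg/kg → 0.000498 × 10000 / 9.8 = 0.51 mm
PW = 17.63 + 20.83 + 0.51 = 38.97 ≈ 39.0 mm.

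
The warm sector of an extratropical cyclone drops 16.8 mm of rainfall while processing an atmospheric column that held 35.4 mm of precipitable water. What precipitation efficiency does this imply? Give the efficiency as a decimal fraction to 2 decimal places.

ε ≈ 0.47

ε = rainfall / PW = 16.8 / 35.4 = 0.47.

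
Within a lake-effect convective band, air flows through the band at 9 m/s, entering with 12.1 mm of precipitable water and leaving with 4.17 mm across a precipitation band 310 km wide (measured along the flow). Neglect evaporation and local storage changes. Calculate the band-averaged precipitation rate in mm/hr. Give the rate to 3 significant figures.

Column moisture flux per unit crosswind length is F = V × PW.
Inflow: F_in = 9 × 12.1 = 108.9 mm·m/s
Outflow: F_out = 9 × 4.17 = 37.53 mm·m/s
Steady-state rate R = (F_in − F_out)/L = (108.9 − 37.53) / 310000 m = 2.302e-04 mm/s.
R = 2.302e-04 × 3600 = 0.829 mm/hr.

R ≈ 0.829 mm/hr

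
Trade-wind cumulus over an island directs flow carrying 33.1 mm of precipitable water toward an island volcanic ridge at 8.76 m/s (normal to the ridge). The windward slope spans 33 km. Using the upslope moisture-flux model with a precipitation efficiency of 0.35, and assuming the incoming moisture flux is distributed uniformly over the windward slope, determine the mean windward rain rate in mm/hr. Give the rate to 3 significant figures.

Incoming column moisture flux per unit ridge length: F = V × PW = 8.76 × 33.1 = 289.956 mm·m/s.
Spread over the 33 km slope with efficiency ε = 0.35: R = ε·F/W = 0.35 × 289.956 / 33000 m = 3.075e-03 mm/s.
R = 3.075e-03 × 3600 = 11.1 mm/hr.

R ≈ 11.1 mm/hr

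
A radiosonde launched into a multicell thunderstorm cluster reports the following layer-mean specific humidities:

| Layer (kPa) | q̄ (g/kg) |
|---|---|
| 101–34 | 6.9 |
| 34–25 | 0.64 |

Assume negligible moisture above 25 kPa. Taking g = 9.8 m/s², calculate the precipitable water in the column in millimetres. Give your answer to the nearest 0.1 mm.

PW ≈ 47.8 mm

Precipitable water is the column-integrated vapour mass per unit area: PW = (1/g) Σ q̄ Δp, with q in kg/kg and Δp in Pa (1 kg/m² of water = 1 mm).
Layer 101–34 kPa: Δp = 670 hPa = 67000 Pa, q̄ = 0.0069 kg/kg → 0.0069 × 67000 / 9.8 = 47.17 mm
Layer 34–25 kPa: Δp = 90 hPa = 9000 Pa, q̄ = 0.00064 kg/kg → 0.00064 × 9000 / 9.8 = 0.59 mm
PW = 47.17 + 0.59 = 47.76 ≈ 47.8 mm.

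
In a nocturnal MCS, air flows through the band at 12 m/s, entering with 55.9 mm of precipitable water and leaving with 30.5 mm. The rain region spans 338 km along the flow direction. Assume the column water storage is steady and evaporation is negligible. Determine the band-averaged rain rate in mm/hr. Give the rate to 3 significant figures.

Column moisture flux per unit crosswind length is F = V × PW.
Inflow: F_in = 12 × 55.9 = 670.8 mm·m/s
Outflow: F_out = 12 × 30.5 = 366 mm·m/s
Steady-state rate R = (F_in − F_out)/L = (670.8 − 366) / 338000 m = 9.018e-04 mm/s.
R = 9.018e-04 × 3600 = 3.25 mm/hr.

R ≈ 3.25 mm/hr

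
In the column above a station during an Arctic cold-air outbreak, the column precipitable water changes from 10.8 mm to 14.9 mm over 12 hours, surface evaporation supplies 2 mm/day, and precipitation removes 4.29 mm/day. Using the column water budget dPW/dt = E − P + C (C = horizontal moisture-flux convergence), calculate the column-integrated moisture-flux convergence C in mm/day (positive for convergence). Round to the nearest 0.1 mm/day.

C ≈ 10.5 mm/day

dPW/dt = (14.9 − 10.8) mm / (12/24 day) = +8.200 mm/day.
C = dPW/dt − E + P = (+8.200) − 2 + 4.29 = 10.5 mm/day.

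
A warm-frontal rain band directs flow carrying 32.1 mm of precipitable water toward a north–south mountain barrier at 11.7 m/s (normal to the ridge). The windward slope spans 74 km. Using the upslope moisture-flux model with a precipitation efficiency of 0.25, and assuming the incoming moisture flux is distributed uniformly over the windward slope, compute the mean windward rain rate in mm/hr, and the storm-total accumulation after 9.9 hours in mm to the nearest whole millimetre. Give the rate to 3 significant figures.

R ≈ 4.57 mm/hr; total ≈ 45 mm

Incoming column moisture flux per unit ridge length: F = V × PW = 11.7 × 32.1 = 375.57 mm·m/s.
Spread over the 74 km slope with efficiency ε = 0.25: R = ε·F/W = 0.25 × 375.57 / 74000 m = 1.269e-03 mm/s.
R = 1.269e-03 × 3600 = 4.57 mm/hr.
Over 9.9 h: total = 4.57 × 9.9 = 45.243 ≈ 45 mm.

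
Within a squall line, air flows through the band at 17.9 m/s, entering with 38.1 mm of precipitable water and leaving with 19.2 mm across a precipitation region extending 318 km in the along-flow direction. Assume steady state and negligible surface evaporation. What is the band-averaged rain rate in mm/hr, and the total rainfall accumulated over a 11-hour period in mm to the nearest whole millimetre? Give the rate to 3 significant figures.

R ≈ 3.83 mm/hr; total ≈ 42 mm

Column moisture flux per unit crosswind length is F = V × PW.
Inflow: F_in = 17.9 × 38.1 = 681.99 mm·m/s
Outflow: F_out = 17.9 × 19.2 = 343.68 mm·m/s
Steady-state rate R = (F_in − F_out)/L = (681.99 − 343.68) / 318000 m = 1.064e-03 mm/s.
R = 1.064e-03 × 3600 = 3.83 mm/hr.
Over 11 h: total = 3.83 × 11 = 42.13 ≈ 42 mm.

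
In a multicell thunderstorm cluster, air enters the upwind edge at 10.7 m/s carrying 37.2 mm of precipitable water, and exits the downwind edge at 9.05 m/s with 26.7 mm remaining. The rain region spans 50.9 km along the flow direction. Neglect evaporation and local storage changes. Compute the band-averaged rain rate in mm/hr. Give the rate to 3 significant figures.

R ≈ 11.1 mm/hr

Column moisture flux per unit crosswind length is F = V × PW.
Inflow: F_in = 10.7 × 37.2 = 398.04 mm·m/s
Outflow: F_out = 9.05 × 26.7 = 241.635 mm·m/s
Steady-state rate R = (F_in − F_out)/L = (398.04 − 241.635) / 50900 m = 3.073e-03 mm/s.
R = 3.073e-03 × 3600 = 11.1 mm/hr.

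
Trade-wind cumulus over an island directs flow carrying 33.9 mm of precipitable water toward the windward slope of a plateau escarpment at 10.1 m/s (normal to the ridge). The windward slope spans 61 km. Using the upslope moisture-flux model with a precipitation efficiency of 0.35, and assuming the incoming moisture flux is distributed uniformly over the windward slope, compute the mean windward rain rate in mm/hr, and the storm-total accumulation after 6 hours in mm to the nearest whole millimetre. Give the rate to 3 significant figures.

R ≈ 7.07 mm/hr; total ≈ 42 mm

Incoming column moisture flux per unit ridge length: F = V × PW = 10.1 × 33.9 = 342.39 mm·m/s.
Spread over the 61 km slope with efficiency ε = 0.35: R = ε·F/W = 0.35 × 342.39 / 61000 m = 1.965e-03 mm/s.
R = 1.965e-03 × 3600 = 7.07 mm/hr.
Over 6 h: total = 7.07 × 6 = 42.42 ≈ 42 mm.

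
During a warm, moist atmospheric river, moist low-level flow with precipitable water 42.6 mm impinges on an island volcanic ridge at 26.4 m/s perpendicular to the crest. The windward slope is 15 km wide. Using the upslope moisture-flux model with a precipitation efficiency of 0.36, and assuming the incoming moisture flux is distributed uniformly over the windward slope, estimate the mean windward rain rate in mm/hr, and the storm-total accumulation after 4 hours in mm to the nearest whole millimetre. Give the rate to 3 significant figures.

R ≈ 97.2 mm/hr; total ≈ 389 mm

Incoming column moisture flux per unit ridge length: F = V × PW = 26.4 × 42.6 = 1124.64 mm·m/s.
Spread over the 15 km slope with efficiency ε = 0.36: R = ε·F/W = 0.36 × 1124.64 / 15000 m = 2.699e-02 mm/s.
R = 2.699e-02 × 3600 = 97.2 mm/hr.
Over 4 h: total = 97.2 × 4 = 388.8 ≈ 389 mm.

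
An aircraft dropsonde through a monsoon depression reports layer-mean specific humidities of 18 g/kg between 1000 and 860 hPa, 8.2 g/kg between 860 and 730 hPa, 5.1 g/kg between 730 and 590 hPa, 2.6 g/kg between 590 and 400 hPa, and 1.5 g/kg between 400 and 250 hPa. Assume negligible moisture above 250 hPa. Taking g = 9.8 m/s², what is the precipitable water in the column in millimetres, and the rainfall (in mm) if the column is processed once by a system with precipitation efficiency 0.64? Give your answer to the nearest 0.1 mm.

Precipitable water is the column-integrated vapour mass per unit area: PW = (1/g) Σ q̄ Δp, with q in kg/kg and Δp in Pa (1 kg/m² of water = 1 mm).
Layer 1000–860 hPa: Δp = 140 hPa = 14000 Pa, q̄ = 0.018 kg/kg → 0.018 × 14000 / 9.8 = 25.71 mm
Layer 860–730 hPa: Δp = 130 hPa = 13000 Pa, q̄ = 0.0082 kg/kg → 0.0082 × 13000 / 9.8 = 10.88 mm
Layer 730–590 hPa: Δp = 140 hPa = 14000 Pa, q̄ = 0.0051 kg/kg → 0.0051 × 14000 / 9.8 = 7.29 mm
Layer 590–400 hPa: Δp = 190 hPa = 19000 Pa, q̄ = 0.0026 kg/kg → 0.0026 × 19000 / 9.8 = 5.04 mm
Layer 400–250 hPa: Δp = 150 hPa = 15000 Pa, q̄ = 0.0015 kg/kg → 0.0015 × 15000 / 9.8 = 2.30 mm
PW = 25.71 + 10.88 + 7.29 + 5.04 + 2.30 = 51.22 ≈ 51.2 mm.
Rainfall = ε × PW = 0.64 × 51.2 = 32.8 mm.

PW ≈ 51.2 mm; rainfall ≈ 32.8 mm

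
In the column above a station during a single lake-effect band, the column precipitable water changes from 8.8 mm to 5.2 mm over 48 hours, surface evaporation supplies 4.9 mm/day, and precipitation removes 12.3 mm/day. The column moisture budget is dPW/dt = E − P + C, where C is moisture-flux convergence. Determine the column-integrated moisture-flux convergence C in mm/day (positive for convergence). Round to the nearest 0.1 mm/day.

C ≈ 5.6 mm/day

dPW/dt = (5.2 − 8.8) mm / (48/24 day) = -1.800 mm/day.
C = dPW/dt − E + P = (-1.800) − 4.9 + 12.3 = 5.6 mm/day.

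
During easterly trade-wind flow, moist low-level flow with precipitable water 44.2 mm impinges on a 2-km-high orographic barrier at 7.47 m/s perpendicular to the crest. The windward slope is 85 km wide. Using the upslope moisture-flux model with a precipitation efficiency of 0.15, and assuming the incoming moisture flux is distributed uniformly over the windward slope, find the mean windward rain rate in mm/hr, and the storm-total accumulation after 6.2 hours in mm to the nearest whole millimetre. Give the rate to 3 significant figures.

Incoming column moisture flux per unit ridge length: F = V × PW = 7.47 × 44.2 = 330.174 mm·m/s.
Spread over the 85 km slope with efficiency ε = 0.15: R = ε·F/W = 0.15 × 330.174 / 85000 m = 5.827e-04 mm/s.
R = 5.827e-04 × 3600 = 2.10 mm/hr.
Over 6.2 h: total = 2.10 × 6.2 = 13.02 ≈ 13 mm.

R ≈ 2.10 mm/hr; total ≈ 13 mm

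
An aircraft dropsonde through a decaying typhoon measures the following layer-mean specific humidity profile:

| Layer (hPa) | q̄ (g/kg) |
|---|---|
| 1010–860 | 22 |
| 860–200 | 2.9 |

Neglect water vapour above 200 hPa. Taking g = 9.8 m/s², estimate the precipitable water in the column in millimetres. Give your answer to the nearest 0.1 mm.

PW ≈ 53.2 mm

Precipitable water is the column-integrated vapour mass per unit area: PW = (1/g) Σ q̄ Δp, with q in kg/kg and Δp in Pa (1 kg/m² of water = 1 mm).
Layer 1010–860 hPa: Δp = 150 hPa = 15000 Pa, q̄ = 0.022 kg/kg → 0.022 × 15000 / 9.8 = 33.67 mm
Layer 860–200 hPa: Δp = 660 hPa = 66000 Pa, q̄ = 0.0029 kg/kg → 0.0029 × 66000 / 9.8 = 19.53 mm
PW = 33.67 + 19.53 = 53.20 ≈ 53.2 mm.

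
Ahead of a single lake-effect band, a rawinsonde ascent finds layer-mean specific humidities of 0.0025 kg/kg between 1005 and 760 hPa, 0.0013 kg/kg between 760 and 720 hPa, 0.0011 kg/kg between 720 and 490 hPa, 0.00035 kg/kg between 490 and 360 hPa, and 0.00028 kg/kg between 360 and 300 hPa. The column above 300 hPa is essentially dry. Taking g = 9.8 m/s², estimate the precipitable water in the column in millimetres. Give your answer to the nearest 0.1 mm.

Precipitable water is the column-integrated vapour mass per unit area: PW = (1/g) Σ q̄ Δp, with q in kg/kg and Δp in Pa (1 kg/m² of water = 1 mm).
Layer 1005–760 hPa: Δp = 245 hPa = 24500 Pa, q̄ = 0.0025 kg/kg → 0.0025 × 24500 / 9.8 = 6.25 mm
Layer 760–720 hPa: Δp = 40 hPa = 4000 Pa, q̄ = 0.0013 kg/kg → 0.0013 × 4000 / 9.8 = 0.53 mm
Layer 720–490 hPa: Δp = 230 hPa = 23000 Pa, q̄ = 0.0011 kg/kg → 0.0011 × 23000 / 9.8 = 2.58 mm
Layer 490–360 hPa: Δp = 130 hPa = 13000 Pa, q̄ = 0.00035 kg/kg → 0.00035 × 13000 / 9.8 = 0.46 mm
Layer 360–300 hPa: Δp = 60 hPa = 6000 Pa, q̄ = 0.00028 kg/kg → 0.00028 × 6000 / 9.8 = 0.17 mm
PW = 6.25 + 0.53 + 2.58 + 0.46 + 0.17 = 9.99 ≈ 10.0 mm.

PW ≈ 10.0 mm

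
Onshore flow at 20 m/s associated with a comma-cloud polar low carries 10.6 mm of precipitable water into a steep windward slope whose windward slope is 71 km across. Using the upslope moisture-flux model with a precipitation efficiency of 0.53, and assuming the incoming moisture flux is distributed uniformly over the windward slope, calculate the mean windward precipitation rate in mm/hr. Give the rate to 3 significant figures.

Incoming column moisture flux per unit ridge length: F = V × PW = 20 × 10.6 = 212 mm·m/s.
Spread over the 71 km slope with efficiency ε = 0.53: R = ε·F/W = 0.53 × 212 / 71000 m = 1.583e-03 mm/s.
R = 1.583e-03 × 3600 = 5.70 mm/hr.

R ≈ 5.70 mm/hr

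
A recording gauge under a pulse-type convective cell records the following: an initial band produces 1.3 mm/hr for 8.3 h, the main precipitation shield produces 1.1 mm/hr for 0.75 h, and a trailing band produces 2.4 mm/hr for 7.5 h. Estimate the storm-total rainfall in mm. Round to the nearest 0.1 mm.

total ≈ 29.6 mm

Total = Σ Rᵢ Δtᵢ = 1.3 × 8.3 + 1.1 × 0.75 + 2.4 × 7.5
      = 10.79 + 0.825 + 18 = 29.6 mm.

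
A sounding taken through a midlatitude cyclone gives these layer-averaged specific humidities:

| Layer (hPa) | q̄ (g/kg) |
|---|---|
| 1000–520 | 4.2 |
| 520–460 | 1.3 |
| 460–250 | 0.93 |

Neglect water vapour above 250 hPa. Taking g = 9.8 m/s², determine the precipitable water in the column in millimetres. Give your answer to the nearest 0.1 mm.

Precipitable water is the column-integrated vapour mass per unit area: PW = (1/g) Σ q̄ Δp, with q in kg/kg and Δp in Pa (1 kg/m² of water = 1 mm).
Layer 1000–520 hPa: Δp = 480 hPa = 48000 Pa, q̄ = 0.0042 kg/kg → 0.0042 × 48000 / 9.8 = 20.57 mm
Layer 520–460 hPa: Δp = 60 hPa = 6000 Pa, q̄ = 0.0013 kg/kg → 0.0013 × 6000 / 9.8 = 0.80 mm
Layer 460–250 hPa: Δp = 210 hPa = 21000 Pa, q̄ = 0.00093 kg/kg → 0.00093 × 21000 / 9.8 = 1.99 mm
PW = 20.57 + 0.80 + 1.99 = 23.36 ≈ 23.4 mm.

PW ≈ 23.4 mm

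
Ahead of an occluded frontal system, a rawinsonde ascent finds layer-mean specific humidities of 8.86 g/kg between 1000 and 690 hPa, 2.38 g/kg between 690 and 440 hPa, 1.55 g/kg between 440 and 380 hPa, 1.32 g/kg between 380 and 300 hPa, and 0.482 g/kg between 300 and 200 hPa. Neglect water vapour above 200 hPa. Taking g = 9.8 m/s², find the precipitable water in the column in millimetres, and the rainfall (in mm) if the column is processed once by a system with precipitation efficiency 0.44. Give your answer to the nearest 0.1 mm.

PW ≈ 36.6 mm; rainfall ≈ 16.1 mm

Precipitable water is the column-integrated vapour mass per unit area: PW = (1/g) Σ q̄ Δp, with q in kg/kg and Δp in Pa (1 kg/m² of water = 1 mm).
Layer 1000–690 hPa: Δp = 310 hPa = 31000 Pa, q̄ = 0.00886 kg/kg → 0.00886 × 31000 / 9.8 = 28.03 mm
Layer 690–440 hPa: Δp = 250 hPa = 25000 Pa, q̄ = 0.00238 kg/kg → 0.00238 × 25000 / 9.8 = 6.07 mm
Layer 440–380 hPa: Δp = 60 hPa = 6000 Pa, q̄ = 0.00155 kg/kg → 0.00155 × 6000 / 9.8 = 0.95 mm
Layer 380–300 hPa: Δp = 80 hPa = 8000 Pa, q̄ = 0.00132 kg/kg → 0.00132 × 8000 / 9.8 = 1.08 mm
Layer 300–200 hPa: Δp = 100 hPa = 10000 Pa, q̄ = 0.000482 kg/kg → 0.000482 × 10000 / 9.8 = 0.49 mm
PW = 28.03 + 6.07 + 0.95 + 1.08 + 0.49 = 36.62 ≈ 36.6 mm.
Rainfall = ε × PW = 0.44 × 36.6 = 16.1 mm.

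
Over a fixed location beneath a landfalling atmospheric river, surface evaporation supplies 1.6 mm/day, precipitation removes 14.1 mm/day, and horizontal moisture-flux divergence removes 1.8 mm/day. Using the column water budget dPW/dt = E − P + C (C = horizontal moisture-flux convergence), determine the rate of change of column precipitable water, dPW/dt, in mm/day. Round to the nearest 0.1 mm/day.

dPW/dt ≈ -14.3 mm/day

dPW/dt = E − P + C = 1.6 − 14.1 + (-1.8) = -14.3 mm/day.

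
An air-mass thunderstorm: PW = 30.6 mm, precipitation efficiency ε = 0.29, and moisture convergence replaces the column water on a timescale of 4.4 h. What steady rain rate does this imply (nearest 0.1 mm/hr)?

R ≈ 2.0 mm/hr

Each overturning extracts ε × PW = 0.29 × 30.6 = 8.874 mm.
Rate = ε·PW / τ = 8.874 / 4.4 h = 2.0 mm/hr.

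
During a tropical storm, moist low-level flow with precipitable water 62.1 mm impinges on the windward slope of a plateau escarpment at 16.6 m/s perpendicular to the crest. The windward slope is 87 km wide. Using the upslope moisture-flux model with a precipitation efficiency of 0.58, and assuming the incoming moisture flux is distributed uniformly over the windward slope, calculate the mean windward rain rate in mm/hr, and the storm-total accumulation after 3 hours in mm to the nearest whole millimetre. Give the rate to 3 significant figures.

R ≈ 24.7 mm/hr; total ≈ 74 mm

Incoming column moisture flux per unit ridge length: F = V × PW = 16.6 × 62.1 = 1030.86 mm·m/s.
Spread over the 87 km slope with efficiency ε = 0.58: R = ε·F/W = 0.58 × 1030.86 / 87000 m = 6.872e-03 mm/s.
R = 6.872e-03 × 3600 = 24.7 mm/hr.
Over 3 h: total = 24.7 × 3 = 74.1 ≈ 74 mm.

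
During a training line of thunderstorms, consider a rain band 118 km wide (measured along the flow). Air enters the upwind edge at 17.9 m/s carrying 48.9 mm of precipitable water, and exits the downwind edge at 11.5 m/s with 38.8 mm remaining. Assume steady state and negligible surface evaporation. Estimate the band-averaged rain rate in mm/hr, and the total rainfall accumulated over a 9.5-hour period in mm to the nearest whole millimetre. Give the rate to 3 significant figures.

R ≈ 13.1 mm/hr; total ≈ 124 mm

Column moisture flux per unit crosswind length is F = V × PW.
Inflow: F_in = 17.9 × 48.9 = 875.31 mm·m/s
Outflow: F_out = 11.5 × 38.8 = 446.2 mm·m/s
Steady-state rate R = (F_in − F_out)/L = (875.31 − 446.2) / 118000 m = 3.637e-03 mm/s.
R = 3.637e-03 × 3600 = 13.1 mm/hr.
Over 9.5 h: total = 13.1 × 9.5 = 124.45 ≈ 124 mm.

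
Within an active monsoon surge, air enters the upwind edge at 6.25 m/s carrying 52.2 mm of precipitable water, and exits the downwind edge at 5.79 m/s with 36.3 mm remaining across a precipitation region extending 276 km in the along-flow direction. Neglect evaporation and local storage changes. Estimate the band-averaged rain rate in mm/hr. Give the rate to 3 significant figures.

Column moisture flux per unit crosswind length is F = V × PW.
Inflow: F_in = 6.25 × 52.2 = 326.25 mm·m/s
Outflow: F_out = 5.79 × 36.3 = 210.177 mm·m/s
Steady-state rate R = (F_in − F_out)/L = (326.25 − 210.177) / 276000 m = 4.206e-04 mm/s.
R = 4.206e-04 × 3600 = 1.51 mm/hr.

R ≈ 1.51 mm/hr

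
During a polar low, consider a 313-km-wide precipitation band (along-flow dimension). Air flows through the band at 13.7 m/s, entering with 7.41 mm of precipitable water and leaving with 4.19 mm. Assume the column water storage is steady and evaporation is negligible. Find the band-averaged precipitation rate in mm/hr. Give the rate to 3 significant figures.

Column moisture flux per unit crosswind length is F = V × PW.
Inflow: F_in = 13.7 × 7.41 = 101.517 mm·m/s
Outflow: F_out = 13.7 × 4.19 = 57.403 mm·m/s
Steady-state rate R = (F_in − F_out)/L = (101.517 − 57.403) / 313000 m = 1.409e-04 mm/s.
R = 1.409e-04 × 3600 = 0.507 mm/hr.

R ≈ 0.507 mm/hr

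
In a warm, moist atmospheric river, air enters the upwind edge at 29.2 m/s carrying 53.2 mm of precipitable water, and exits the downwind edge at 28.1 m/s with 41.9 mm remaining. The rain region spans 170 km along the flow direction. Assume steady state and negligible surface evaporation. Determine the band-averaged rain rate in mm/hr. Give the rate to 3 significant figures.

R ≈ 7.96 mm/hr

Column moisture flux per unit crosswind length is F = V × PW.
Inflow: F_in = 29.2 × 53.2 = 1553.44 mm·m/s
Outflow: F_out = 28.1 × 41.9 = 1177.39 mm·m/s
Steady-state rate R = (F_in − F_out)/L = (1553.44 − 1177.39) / 170000 m = 2.212e-03 mm/s.
R = 2.212e-03 × 3600 = 7.96 mm/hr.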